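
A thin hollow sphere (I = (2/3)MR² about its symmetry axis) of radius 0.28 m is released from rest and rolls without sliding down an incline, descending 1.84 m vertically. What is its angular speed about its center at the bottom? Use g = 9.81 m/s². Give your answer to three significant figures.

ω ≈ 16.6 rad/s

For this body I = (2/3)MR², i.e. k = I/(MR²) = 2/3.
Pure rolling means v = ωR; then KE = ½Mv² + ½I(v/R)² = ½(1+k)Mv² = (5/6)Mv².
Energy conservation Mgh = ½(1+k)Mv² gives v = √(2gh/(1+k)) = √(2 × 9.81 × 1.84 / 1.667) = 4.654 m/s.
The angular speed follows from ω = v/R = 4.654/0.28 ≈ 16.6 rad/s.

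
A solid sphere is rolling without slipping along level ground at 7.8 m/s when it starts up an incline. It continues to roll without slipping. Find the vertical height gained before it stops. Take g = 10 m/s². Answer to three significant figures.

With I = (2/5)MR², the ratio k = I/(MR²) is 0.4.
Rolling without slipping gives ω = v/R, so the total kinetic energy is ½Mv² + ½Iω² = ½(1+k)Mv² = (7/10)Mv².
All of this converts to potential energy at the highest point: (7/10)Mv₀² = Mgh.
Thus h = (1+k)v₀²/(2g) = 1.4 × 7.8² / (2 × 10) ≈ 4.26 m.

h ≈ 4.26 m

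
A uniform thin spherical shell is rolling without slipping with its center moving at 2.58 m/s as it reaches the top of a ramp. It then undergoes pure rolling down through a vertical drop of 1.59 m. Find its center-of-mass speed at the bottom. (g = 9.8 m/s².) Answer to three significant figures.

For this body I = (2/3)MR², i.e. k = I/(MR²) = 2/3.
Rolling without slipping gives ω = v/R, so the total kinetic energy is ½Mv² + ½Iω² = ½(1+k)Mv² = (5/6)Mv².
Energy conservation: (5/6)Mv₀² + Mgh = (5/6)Mv², so v² = v₀² + 2gh/(1+k).
v = √(2.58² + 2×9.8×1.59/1.667) = √25.35 ≈ 5.04 m/s.

v ≈ 5.04 m/s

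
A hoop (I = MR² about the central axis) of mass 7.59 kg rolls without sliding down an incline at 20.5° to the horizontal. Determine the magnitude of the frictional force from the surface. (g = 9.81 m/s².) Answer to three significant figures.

f ≈ 13.0 N

With I = MR², the ratio k = I/(MR²) is 1.
Newton's second law down the slope: Mg sinθ − f = Ma. The torque equation fR = Iα (with α = a/R) gives f = kMa.
Combining, a = g sinθ/(1+k) and f = kMa = kMg sinθ/(1+k).
f = 1 × 7.59 × 9.81 × sin20.5° / 2 ≈ 13.0 N.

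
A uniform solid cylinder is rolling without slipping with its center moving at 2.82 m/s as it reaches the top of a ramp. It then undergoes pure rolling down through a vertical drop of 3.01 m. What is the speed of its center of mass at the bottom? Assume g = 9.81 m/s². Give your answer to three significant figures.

v ≈ 6.88 m/s

With I = (1/2)MR², the ratio k = I/(MR²) is 0.5.
The rolling condition ω = v/R makes the rotational term ½I(v/R)² = ½kMv², so KE_total = ½(1+k)Mv² = (3/4)Mv².
Conserving energy between top and bottom: (3/4)Mv² = (3/4)Mv₀² + Mgh, hence v² = v₀² + 2gh/(1+k).
v = √(2.82² + 2×9.81×3.01/1.5) = √47.32 ≈ 6.88 m/s.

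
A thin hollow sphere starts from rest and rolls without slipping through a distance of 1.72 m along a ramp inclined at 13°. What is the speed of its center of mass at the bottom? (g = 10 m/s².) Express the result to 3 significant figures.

v ≈ 2.15 m/s

For this body I = (2/3)MR², i.e. k = I/(MR²) = 2/3.
Pure rolling means v = ωR; then KE = ½Mv² + ½I(v/R)² = ½(1+k)Mv² = (5/6)Mv².
The vertical drop is h = L sinθ = 1.72 × sin13° = 0.3869 m.
Energy conservation: Mgh = (5/6)Mv², so v = √(2gh/(1+k)) = √(2 × 10 × 0.3869 / 1.667) ≈ 2.15 m/s.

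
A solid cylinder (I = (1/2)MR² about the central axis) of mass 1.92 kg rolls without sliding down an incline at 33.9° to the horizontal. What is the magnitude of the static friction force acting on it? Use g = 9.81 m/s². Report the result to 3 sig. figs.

f ≈ 3.50 N

For this body I = (1/2)MR², i.e. k = I/(MR²) = 0.5.
Translational: Mg sinθ − f = Ma. Rotational about the CM: fR = Iα = kMRa, so f = kMa.
Combining, a = g sinθ/(1+k) and f = kMa = kMg sinθ/(1+k).
f = 0.5 × 1.92 × 9.81 × sin33.9° / 1.5 ≈ 3.50 N.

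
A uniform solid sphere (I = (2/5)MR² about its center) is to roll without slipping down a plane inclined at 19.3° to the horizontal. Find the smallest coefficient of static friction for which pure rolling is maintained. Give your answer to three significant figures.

For this body I = (2/5)MR², i.e. k = I/(MR²) = 0.4.
Newton's second law down the slope: Mg sinθ − f = Ma. The torque equation fR = Iα (with α = a/R) gives f = kMa.
These give a = g sinθ/(1+k) and the required friction f = kMg sinθ/(1+k).
The normal force is N = Mg cosθ, so μ_min = f/N = k tanθ/(1+k).
μ_min = 0.4 × tan19.3° / 1.4 ≈ 0.100.

μ_min ≈ 0.100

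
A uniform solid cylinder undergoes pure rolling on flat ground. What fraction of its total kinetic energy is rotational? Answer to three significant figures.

fraction ≈ 0.333

The moment of inertia is (1/2)MR², giving k ≡ I/(MR²) = 0.5.
Since ω = v/R, the translational part is ½Mv² and the rotational part is ½I(v/R)² = ½kMv²; the total is ½(1+k)Mv².
The rotational fraction is therefore k/(1+k) = 0.5/1.5 ≈ 0.333.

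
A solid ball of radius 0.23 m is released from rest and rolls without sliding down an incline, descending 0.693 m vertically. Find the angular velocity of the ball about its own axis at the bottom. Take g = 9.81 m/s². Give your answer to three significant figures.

ω ≈ 13.5 rad/s

With I = (2/5)MR², the ratio k = I/(MR²) is 0.4.
Pure rolling means v = ωR; then KE = ½Mv² + ½I(v/R)² = ½(1+k)Mv² = (7/10)Mv².
Energy conservation Mgh = ½(1+k)Mv² gives v = √(2gh/(1+k)) = √(2 × 9.81 × 0.693 / 1.4) = 3.116 m/s.
The angular speed follows from ω = v/R = 3.116/0.23 ≈ 13.5 rad/s.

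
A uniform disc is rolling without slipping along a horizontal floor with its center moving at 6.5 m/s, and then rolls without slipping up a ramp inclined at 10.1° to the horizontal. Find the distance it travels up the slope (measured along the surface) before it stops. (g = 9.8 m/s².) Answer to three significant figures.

d ≈ 18.4 m

The moment of inertia is (1/2)MR², giving k ≡ I/(MR²) = 0.5.
Rolling without slipping gives ω = v/R, so the total kinetic energy is ½Mv² + ½Iω² = ½(1+k)Mv² = (3/4)Mv².
Setting this equal to Mgh gives the vertical rise h = (1+k)v₀²/(2g) = 1.5×6.5²/(2×9.8) = 3.233 m.
The distance along the slope is d = h/sinθ = 3.233/sin10.1° ≈ 18.4 m.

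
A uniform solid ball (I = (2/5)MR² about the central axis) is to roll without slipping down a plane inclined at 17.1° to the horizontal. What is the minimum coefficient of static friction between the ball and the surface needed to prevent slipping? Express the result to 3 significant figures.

For this body I = (2/5)MR², i.e. k = I/(MR²) = 0.4.
Along the incline Mg sinθ − f = Ma, and torque about the center fR = Iα = kMR²(a/R) gives f = kMa.
These give a = g sinθ/(1+k) and the required friction f = kMg sinθ/(1+k).
With N = Mg cosθ, the no-slip condition f ≤ μN gives μ_min = f/N = k tanθ/(1+k).
μ_min = 0.4 × tan17.1° / 1.4 ≈ 0.0879.

μ_min ≈ 0.0879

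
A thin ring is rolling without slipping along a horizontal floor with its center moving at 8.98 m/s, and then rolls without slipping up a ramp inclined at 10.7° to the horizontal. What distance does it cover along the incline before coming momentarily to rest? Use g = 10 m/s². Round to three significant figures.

The moment of inertia is MR², giving k ≡ I/(MR²) = 1.
The rolling condition ω = v/R makes the rotational term ½I(v/R)² = ½kMv², so KE_total = ½(1+k)Mv² = Mv².
Setting this equal to Mgh gives the vertical rise h = (1+k)v₀²/(2g) = 2×8.98²/(2×10) = 8.064 m.
The distance along the slope is d = h/sinθ = 8.064/sin10.7° ≈ 43.4 m.

d ≈ 43.4 m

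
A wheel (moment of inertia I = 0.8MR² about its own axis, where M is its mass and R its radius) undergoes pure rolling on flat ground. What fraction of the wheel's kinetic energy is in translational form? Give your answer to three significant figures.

fraction ≈ 0.556

For this body I = 0.8MR², i.e. k = I/(MR²) = 0.8.
Since ω = v/R, the translational part is ½Mv² and the rotational part is ½I(v/R)² = ½kMv²; the total is ½(1+k)Mv².
The translational fraction is therefore 1/(1+k) = 1/1.8 ≈ 0.556.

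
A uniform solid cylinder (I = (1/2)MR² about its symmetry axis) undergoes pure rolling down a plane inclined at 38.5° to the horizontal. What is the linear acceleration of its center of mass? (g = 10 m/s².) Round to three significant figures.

a ≈ 4.15 m/s²

Here I = (1/2)MR², so the shape factor k = I/(MR²) = 0.5.
Along the incline Mg sinθ − f = Ma, and torque about the center fR = Iα = kMR²(a/R) gives f = kMa.
Eliminating f: Mg sinθ = (1+k)Ma, so a = g sinθ/(1+k) = 10 × sin38.5° / 1.5 ≈ 4.15 m/s².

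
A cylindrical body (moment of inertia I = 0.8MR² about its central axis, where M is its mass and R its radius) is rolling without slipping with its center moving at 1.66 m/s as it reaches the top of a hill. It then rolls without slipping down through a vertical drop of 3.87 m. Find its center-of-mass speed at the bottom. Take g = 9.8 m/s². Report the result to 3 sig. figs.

For this body I = 0.8MR², i.e. k = I/(MR²) = 0.8.
Pure rolling means v = ωR; then KE = ½Mv² + ½I(v/R)² = ½(1+k)Mv² = (9/10)Mv².
Energy conservation: (9/10)Mv₀² + Mgh = (9/10)Mv², so v² = v₀² + 2gh/(1+k).
v = √(1.66² + 2×9.8×3.87/1.8) = √44.9 ≈ 6.70 m/s.

v ≈ 6.70 m/s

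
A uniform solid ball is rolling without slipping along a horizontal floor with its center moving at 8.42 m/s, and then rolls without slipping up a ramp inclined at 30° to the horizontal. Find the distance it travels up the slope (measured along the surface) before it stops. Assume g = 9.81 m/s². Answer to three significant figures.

For this body I = (2/5)MR², i.e. k = I/(MR²) = 0.4.
Pure rolling means v = ωR; then KE = ½Mv² + ½I(v/R)² = ½(1+k)Mv² = (7/10)Mv².
Setting this equal to Mgh gives the vertical rise h = (1+k)v₀²/(2g) = 1.4×8.42²/(2×9.81) = 5.059 m.
The distance along the slope is d = h/sinθ = 5.059/sin30° ≈ 10.1 m.

d ≈ 10.1 m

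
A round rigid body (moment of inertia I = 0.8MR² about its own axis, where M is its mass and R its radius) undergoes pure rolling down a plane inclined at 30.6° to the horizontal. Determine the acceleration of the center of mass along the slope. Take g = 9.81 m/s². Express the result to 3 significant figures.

a ≈ 2.77 m/s²

The moment of inertia is 0.8MR², giving k ≡ I/(MR²) = 0.8.
Translational: Mg sinθ − f = Ma. Rotational about the CM: fR = Iα = kMRa, so f = kMa.
Eliminating f: Mg sinθ = (1+k)Ma, so a = g sinθ/(1+k) = 9.81 × sin30.6° / 1.8 ≈ 2.77 m/s².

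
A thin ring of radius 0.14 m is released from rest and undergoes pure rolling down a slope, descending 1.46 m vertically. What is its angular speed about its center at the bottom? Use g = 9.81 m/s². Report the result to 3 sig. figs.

With I = MR², the ratio k = I/(MR²) is 1.
Since it rolls without slipping, ω = v/R and KE = ½Mv² + ½Iω² = ½(1+k)Mv² = Mv².
Energy conservation Mgh = ½(1+k)Mv² gives v = √(2gh/(1+k)) = √(2 × 9.81 × 1.46 / 2) = 3.785 m/s.
The angular speed follows from ω = v/R = 3.785/0.14 ≈ 27.0 rad/s.

ω ≈ 27.0 rad/s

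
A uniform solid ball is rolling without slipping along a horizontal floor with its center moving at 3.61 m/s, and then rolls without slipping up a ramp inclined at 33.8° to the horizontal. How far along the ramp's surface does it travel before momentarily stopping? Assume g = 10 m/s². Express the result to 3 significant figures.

d ≈ 1.64 m

Here I = (2/5)MR², so the shape factor k = I/(MR²) = 0.4.
Rolling without slipping gives ω = v/R, so the total kinetic energy is ½Mv² + ½Iω² = ½(1+k)Mv² = (7/10)Mv².
Setting this equal to Mgh gives the vertical rise h = (1+k)v₀²/(2g) = 1.4×3.61²/(2×10) = 0.9122 m.
The distance along the slope is d = h/sinθ = 0.9122/sin33.8° ≈ 1.64 m.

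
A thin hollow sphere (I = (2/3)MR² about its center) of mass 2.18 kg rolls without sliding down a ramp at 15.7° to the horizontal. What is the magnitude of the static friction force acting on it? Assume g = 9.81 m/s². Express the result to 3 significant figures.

For this body I = (2/3)MR², i.e. k = I/(MR²) = 2/3.
Translational: Mg sinθ − f = Ma. Rotational about the CM: fR = Iα = kMRa, so f = kMa.
Combining, a = g sinθ/(1+k) and f = kMa = kMg sinθ/(1+k).
f = (2/3) × 2.18 × 9.81 × sin15.7° / 1.667 ≈ 2.31 N.

f ≈ 2.31 N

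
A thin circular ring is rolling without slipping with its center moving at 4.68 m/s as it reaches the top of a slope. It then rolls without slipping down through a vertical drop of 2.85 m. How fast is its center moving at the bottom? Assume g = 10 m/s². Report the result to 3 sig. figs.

The moment of inertia is MR², giving k ≡ I/(MR²) = 1.
Since it rolls without slipping, ω = v/R and KE = ½Mv² + ½Iω² = ½(1+k)Mv² = Mv².
Energy conservation: Mv₀² + Mgh = Mv², so v² = v₀² + 2gh/(1+k).
v = √(4.68² + 2×10×2.85/2) = √50.4 ≈ 7.10 m/s.

v ≈ 7.10 m/s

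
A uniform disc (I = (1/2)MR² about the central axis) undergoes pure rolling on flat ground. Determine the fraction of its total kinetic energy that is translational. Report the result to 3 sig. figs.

Here I = (1/2)MR², so the shape factor k = I/(MR²) = 0.5.
With ω = v/R, KE_trans = ½Mv² and KE_rot = ½Iω² = ½kMv², so KE_total = ½(1+k)Mv².
The translational fraction is therefore 1/(1+k) = 1/1.5 ≈ 0.667.

fraction ≈ 0.667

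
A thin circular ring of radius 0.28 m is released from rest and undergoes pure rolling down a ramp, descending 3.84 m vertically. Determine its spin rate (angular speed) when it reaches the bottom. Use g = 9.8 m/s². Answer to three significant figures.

For this body I = MR², i.e. k = I/(MR²) = 1.
Rolling without slipping gives ω = v/R, so the total kinetic energy is ½Mv² + ½Iω² = ½(1+k)Mv² = Mv².
Energy conservation Mgh = ½(1+k)Mv² gives v = √(2gh/(1+k)) = √(2 × 9.8 × 3.84 / 2) = 6.134 m/s.
Then ω = v/R = 6.134 / 0.28 ≈ 21.9 rad/s.

ω ≈ 21.9 rad/s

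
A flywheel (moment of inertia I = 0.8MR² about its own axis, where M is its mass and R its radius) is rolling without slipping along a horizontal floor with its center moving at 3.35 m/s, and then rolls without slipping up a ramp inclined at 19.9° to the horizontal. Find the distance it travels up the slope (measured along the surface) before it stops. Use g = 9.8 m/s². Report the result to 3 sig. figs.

Here I = 0.8MR², so the shape factor k = I/(MR²) = 0.8.
The rolling condition ω = v/R makes the rotational term ½I(v/R)² = ½kMv², so KE_total = ½(1+k)Mv² = (9/10)Mv².
Setting this equal to Mgh gives the vertical rise h = (1+k)v₀²/(2g) = 1.8×3.35²/(2×9.8) = 1.031 m.
The distance along the slope is d = h/sinθ = 1.031/sin19.9° ≈ 3.03 m.

d ≈ 3.03 m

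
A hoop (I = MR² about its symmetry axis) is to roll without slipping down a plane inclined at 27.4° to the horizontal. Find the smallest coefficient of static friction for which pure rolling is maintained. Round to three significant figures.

With I = MR², the ratio k = I/(MR²) is 1.
Newton's second law down the slope: Mg sinθ − f = Ma. The torque equation fR = Iα (with α = a/R) gives f = kMa.
These give a = g sinθ/(1+k) and the required friction f = kMg sinθ/(1+k).
With N = Mg cosθ, the no-slip condition f ≤ μN gives μ_min = f/N = k tanθ/(1+k).
μ_min = 1 × tan27.4° / 2 ≈ 0.259.

μ_min ≈ 0.259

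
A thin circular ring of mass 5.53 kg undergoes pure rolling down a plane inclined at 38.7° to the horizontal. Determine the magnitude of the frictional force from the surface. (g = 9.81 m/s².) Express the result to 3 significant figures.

f ≈ 17.0 N

For this body I = MR², i.e. k = I/(MR²) = 1.
Newton's second law down the slope: Mg sinθ − f = Ma. The torque equation fR = Iα (with α = a/R) gives f = kMa.
Combining, a = g sinθ/(1+k) and f = kMa = kMg sinθ/(1+k).
f = 1 × 5.53 × 9.81 × sin38.7° / 2 ≈ 17.0 N.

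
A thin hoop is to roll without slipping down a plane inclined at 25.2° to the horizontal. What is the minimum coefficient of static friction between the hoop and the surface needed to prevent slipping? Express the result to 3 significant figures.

μ_min ≈ 0.235

With I = MR², the ratio k = I/(MR²) is 1.
Newton's second law down the slope: Mg sinθ − f = Ma. The torque equation fR = Iα (with α = a/R) gives f = kMa.
These give a = g sinθ/(1+k) and the required friction f = kMg sinθ/(1+k).
The normal force is N = Mg cosθ, so μ_min = f/N = k tanθ/(1+k).
μ_min = 1 × tan25.2° / 2 ≈ 0.235.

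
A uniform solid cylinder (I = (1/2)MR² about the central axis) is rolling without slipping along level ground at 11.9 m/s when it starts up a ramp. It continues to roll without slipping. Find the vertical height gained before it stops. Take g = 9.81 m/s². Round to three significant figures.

Here I = (1/2)MR², so the shape factor k = I/(MR²) = 0.5.
Pure rolling means v = ωR; then KE = ½Mv² + ½I(v/R)² = ½(1+k)Mv² = (3/4)Mv².
All of this converts to potential energy at the highest point: (3/4)Mv₀² = Mgh.
Thus h = (1+k)v₀²/(2g) = 1.5 × 11.9² / (2 × 9.81) ≈ 10.8 m.

h ≈ 10.8 m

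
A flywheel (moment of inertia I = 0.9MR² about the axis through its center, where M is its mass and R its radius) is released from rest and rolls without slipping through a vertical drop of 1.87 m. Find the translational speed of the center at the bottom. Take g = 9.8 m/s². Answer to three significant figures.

v ≈ 4.39 m/s

With I = 0.9MR², the ratio k = I/(MR²) is 0.9.
Rolling without slipping gives ω = v/R, so the total kinetic energy is ½Mv² + ½Iω² = ½(1+k)Mv² = (19/20)Mv².
Energy conservation: Mgh = (19/20)Mv², so v = √(2gh/(1+k)) = √(2 × 9.8 × 1.87 / 1.9) ≈ 4.39 m/s.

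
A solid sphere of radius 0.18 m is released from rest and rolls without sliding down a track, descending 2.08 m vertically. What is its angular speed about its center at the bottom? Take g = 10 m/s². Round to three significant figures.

With I = (2/5)MR², the ratio k = I/(MR²) is 0.4.
The rolling condition ω = v/R makes the rotational term ½I(v/R)² = ½kMv², so KE_total = ½(1+k)Mv² = (7/10)Mv².
Energy conservation Mgh = ½(1+k)Mv² gives v = √(2gh/(1+k)) = √(2 × 10 × 2.08 / 1.4) = 5.451 m/s.
Then ω = v/R = 5.451 / 0.18 ≈ 30.3 rad/s.

ω ≈ 30.3 rad/s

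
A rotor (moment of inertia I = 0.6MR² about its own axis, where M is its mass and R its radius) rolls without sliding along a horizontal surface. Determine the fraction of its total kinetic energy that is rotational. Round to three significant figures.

For this body I = 0.6MR², i.e. k = I/(MR²) = 0.6.
With ω = v/R, KE_trans = ½Mv² and KE_rot = ½Iω² = ½kMv², so KE_total = ½(1+k)Mv².
The rotational fraction is therefore k/(1+k) = 0.6/1.6 ≈ 0.375.

fraction ≈ 0.375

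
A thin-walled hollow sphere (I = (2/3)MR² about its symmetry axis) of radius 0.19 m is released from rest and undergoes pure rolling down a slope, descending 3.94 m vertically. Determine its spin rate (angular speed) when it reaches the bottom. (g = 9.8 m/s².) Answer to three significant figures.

ω ≈ 35.8 rad/s

For this body I = (2/3)MR², i.e. k = I/(MR²) = 2/3.
Rolling without slipping gives ω = v/R, so the total kinetic energy is ½Mv² + ½Iω² = ½(1+k)Mv² = (5/6)Mv².
Energy conservation Mgh = ½(1+k)Mv² gives v = √(2gh/(1+k)) = √(2 × 9.8 × 3.94 / 1.667) = 6.807 m/s.
The angular speed follows from ω = v/R = 6.807/0.19 ≈ 35.8 rad/s.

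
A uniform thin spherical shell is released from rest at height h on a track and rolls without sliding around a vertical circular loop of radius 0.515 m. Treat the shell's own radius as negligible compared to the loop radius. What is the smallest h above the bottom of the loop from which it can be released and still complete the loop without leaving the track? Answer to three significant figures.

For this body I = (2/3)MR², i.e. k = I/(MR²) = 2/3.
At the top, contact is just lost when gravity alone supplies the centripetal force: Mg = Mv_top²/r, i.e. v_top² = gr.
With ω = v/R, the kinetic energy at speed v is ½(1+k)Mv² = (5/6)Mv².
Energy conservation from release (height h) to the top (height 2r): Mgh = Mg(2r) + (5/6)M·gr.
Thus h_min = 2r + (1+k)r/2 = r(2 + 1.667/2) = 0.515 × 2.833 ≈ 1.46 m.

h_min ≈ 1.46 m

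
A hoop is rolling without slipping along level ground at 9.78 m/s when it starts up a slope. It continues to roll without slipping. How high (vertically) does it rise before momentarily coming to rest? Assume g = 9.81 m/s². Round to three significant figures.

h ≈ 9.75 m

With I = MR², the ratio k = I/(MR²) is 1.
Rolling without slipping gives ω = v/R, so the total kinetic energy is ½Mv² + ½Iω² = ½(1+k)Mv² = Mv².
All of this converts to potential energy at the highest point: Mv₀² = Mgh.
Thus h = (1+k)v₀²/(2g) = 2 × 9.78² / (2 × 9.81) ≈ 9.75 m.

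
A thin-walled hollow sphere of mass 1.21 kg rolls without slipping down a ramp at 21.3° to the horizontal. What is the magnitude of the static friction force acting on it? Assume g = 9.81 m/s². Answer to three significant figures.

For this body I = (2/3)MR², i.e. k = I/(MR²) = 2/3.
Newton's second law down the slope: Mg sinθ − f = Ma. The torque equation fR = Iα (with α = a/R) gives f = kMa.
Combining, a = g sinθ/(1+k) and f = kMa = kMg sinθ/(1+k).
f = (2/3) × 1.21 × 9.81 × sin21.3° / 1.667 ≈ 1.72 N.

f ≈ 1.72 N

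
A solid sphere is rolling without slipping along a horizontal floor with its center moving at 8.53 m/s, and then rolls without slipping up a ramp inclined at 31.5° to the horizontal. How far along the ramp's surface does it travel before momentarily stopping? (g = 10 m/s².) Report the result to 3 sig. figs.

d ≈ 9.75 m

With I = (2/5)MR², the ratio k = I/(MR²) is 0.4.
Since it rolls without slipping, ω = v/R and KE = ½Mv² + ½Iω² = ½(1+k)Mv² = (7/10)Mv².
Setting this equal to Mgh gives the vertical rise h = (1+k)v₀²/(2g) = 1.4×8.53²/(2×10) = 5.093 m.
The distance along the slope is d = h/sinθ = 5.093/sin31.5° ≈ 9.75 m.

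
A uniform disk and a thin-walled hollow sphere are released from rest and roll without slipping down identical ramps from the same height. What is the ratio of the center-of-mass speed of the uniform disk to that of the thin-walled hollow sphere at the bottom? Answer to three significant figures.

v_ratio ≈ 1.05

Each satisfies Mgh = ½(1+k)Mv² with k = I/(MR²), so v ∝ 1/√(1+k).
For the uniform disk k = 0.5; for the thin-walled hollow sphere k = 2/3.
v₁/v₂ = √((1+k₂)/(1+k₁)) = √(1.667/1.5) ≈ 1.05.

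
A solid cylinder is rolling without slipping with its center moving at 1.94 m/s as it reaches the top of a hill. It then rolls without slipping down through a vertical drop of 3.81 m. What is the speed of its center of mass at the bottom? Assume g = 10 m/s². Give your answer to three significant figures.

v ≈ 7.39 m/s

The moment of inertia is (1/2)MR², giving k ≡ I/(MR²) = 0.5.
Rolling without slipping gives ω = v/R, so the total kinetic energy is ½Mv² + ½Iω² = ½(1+k)Mv² = (3/4)Mv².
Conserving energy between top and bottom: (3/4)Mv² = (3/4)Mv₀² + Mgh, hence v² = v₀² + 2gh/(1+k).
v = √(1.94² + 2×10×3.81/1.5) = √54.56 ≈ 7.39 m/s.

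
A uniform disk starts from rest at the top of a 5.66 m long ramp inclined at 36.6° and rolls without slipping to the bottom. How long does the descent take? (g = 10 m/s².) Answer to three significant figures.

t ≈ 1.69 s

With I = (1/2)MR², the ratio k = I/(MR²) is 0.5.
Translational: Mg sinθ − f = Ma. Rotational about the CM: fR = Iα = kMRa, so f = kMa.
Hence a = g sinθ/(1+k) = 10×sin36.6°/1.5 = 3.975 m/s².
Starting from rest, L = ½at², so t = √(2L/a) = √(2×5.66/3.975) ≈ 1.69 s.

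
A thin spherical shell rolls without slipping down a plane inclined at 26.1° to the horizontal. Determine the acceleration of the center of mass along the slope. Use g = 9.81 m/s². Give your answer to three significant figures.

a ≈ 2.59 m/s²

The moment of inertia is (2/3)MR², giving k ≡ I/(MR²) = 2/3.
Along the incline Mg sinθ − f = Ma, and torque about the center fR = Iα = kMR²(a/R) gives f = kMa.
Eliminating f: Mg sinθ = (1+k)Ma, so a = g sinθ/(1+k) = 9.81 × sin26.1° / 1.667 ≈ 2.59 m/s².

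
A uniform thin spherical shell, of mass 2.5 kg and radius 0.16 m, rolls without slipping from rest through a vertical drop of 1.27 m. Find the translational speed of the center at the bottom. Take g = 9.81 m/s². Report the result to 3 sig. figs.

For this body I = (2/3)MR², i.e. k = I/(MR²) = 2/3.
Rolling without slipping gives ω = v/R, so the total kinetic energy is ½Mv² + ½Iω² = ½(1+k)Mv² = (5/6)Mv².
Setting Mgh = (5/6)Mv² gives v = √(2gh/(1+k)) = √(2·9.81·1.27/1.667) ≈ 3.87 m/s.

v ≈ 3.87 m/s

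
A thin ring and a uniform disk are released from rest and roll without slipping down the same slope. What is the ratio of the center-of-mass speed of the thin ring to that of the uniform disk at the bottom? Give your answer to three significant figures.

v_ratio ≈ 0.866

Each satisfies Mgh = ½(1+k)Mv² with k = I/(MR²), so v ∝ 1/√(1+k).
For the thin ring k = 1; for the uniform disk k = 0.5.
v₁/v₂ = √((1+k₂)/(1+k₁)) = √(1.5/2) ≈ 0.866.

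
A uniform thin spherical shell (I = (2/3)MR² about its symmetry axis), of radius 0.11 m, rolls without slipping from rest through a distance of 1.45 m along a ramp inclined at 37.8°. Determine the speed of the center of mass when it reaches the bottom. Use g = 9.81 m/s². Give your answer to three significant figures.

v ≈ 3.23 m/s

The moment of inertia is (2/3)MR², giving k ≡ I/(MR²) = 2/3.
The rolling condition ω = v/R makes the rotational term ½I(v/R)² = ½kMv², so KE_total = ½(1+k)Mv² = (5/6)Mv².
The vertical drop is h = L sinθ = 1.45 × sin37.8° = 0.8887 m.
Energy conservation: Mgh = (5/6)Mv², so v = √(2gh/(1+k)) = √(2 × 9.81 × 0.8887 / 1.667) ≈ 3.23 m/s.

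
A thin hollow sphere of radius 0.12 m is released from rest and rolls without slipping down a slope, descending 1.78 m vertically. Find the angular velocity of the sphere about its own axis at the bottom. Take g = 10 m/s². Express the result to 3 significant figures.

ω ≈ 38.5 rad/s

For this body I = (2/3)MR², i.e. k = I/(MR²) = 2/3.
The rolling condition ω = v/R makes the rotational term ½I(v/R)² = ½kMv², so KE_total = ½(1+k)Mv² = (5/6)Mv².
Energy conservation Mgh = ½(1+k)Mv² gives v = √(2gh/(1+k)) = √(2 × 10 × 1.78 / 1.667) = 4.622 m/s.
The angular speed follows from ω = v/R = 4.622/0.12 ≈ 38.5 rad/s.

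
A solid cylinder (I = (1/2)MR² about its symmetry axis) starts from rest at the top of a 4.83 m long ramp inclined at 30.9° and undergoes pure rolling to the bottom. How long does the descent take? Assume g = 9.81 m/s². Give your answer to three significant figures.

t ≈ 1.70 s

The moment of inertia is (1/2)MR², giving k ≡ I/(MR²) = 0.5.
Translational: Mg sinθ − f = Ma. Rotational about the CM: fR = Iα = kMRa, so f = kMa.
Hence a = g sinθ/(1+k) = 9.81×sin30.9°/1.5 = 3.359 m/s².
With constant a from rest, t = √(2L/a) = √(2·4.83/3.359) ≈ 1.70 s.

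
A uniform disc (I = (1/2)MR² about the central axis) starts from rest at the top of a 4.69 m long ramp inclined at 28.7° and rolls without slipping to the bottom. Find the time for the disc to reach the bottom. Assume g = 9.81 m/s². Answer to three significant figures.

t ≈ 1.73 s

The moment of inertia is (1/2)MR², giving k ≡ I/(MR²) = 0.5.
Newton's second law down the slope: Mg sinθ − f = Ma. The torque equation fR = Iα (with α = a/R) gives f = kMa.
Hence a = g sinθ/(1+k) = 9.81×sin28.7°/1.5 = 3.141 m/s².
Starting from rest, L = ½at², so t = √(2L/a) = √(2×4.69/3.141) ≈ 1.73 s.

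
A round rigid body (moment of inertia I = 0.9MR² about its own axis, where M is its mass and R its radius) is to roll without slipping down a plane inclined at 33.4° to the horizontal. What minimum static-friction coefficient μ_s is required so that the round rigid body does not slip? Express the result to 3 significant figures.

μ_min ≈ 0.312

The moment of inertia is 0.9MR², giving k ≡ I/(MR²) = 0.9.
Translational: Mg sinθ − f = Ma. Rotational about the CM: fR = Iα = kMRa, so f = kMa.
These give a = g sinθ/(1+k) and the required friction f = kMg sinθ/(1+k).
The normal force is N = Mg cosθ, so μ_min = f/N = k tanθ/(1+k).
μ_min = 0.9 × tan33.4° / 1.9 ≈ 0.312.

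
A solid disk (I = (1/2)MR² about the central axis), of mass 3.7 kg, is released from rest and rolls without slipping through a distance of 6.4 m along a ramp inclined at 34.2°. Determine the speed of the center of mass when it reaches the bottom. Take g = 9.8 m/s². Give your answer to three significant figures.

The moment of inertia is (1/2)MR², giving k ≡ I/(MR²) = 0.5.
Since it rolls without slipping, ω = v/R and KE = ½Mv² + ½Iω² = ½(1+k)Mv² = (3/4)Mv².
The vertical drop is h = L sinθ = 6.4 × sin34.2° = 3.597 m.
Energy conservation: Mgh = (3/4)Mv², so v = √(2gh/(1+k)) = √(2 × 9.8 × 3.597 / 1.5) ≈ 6.86 m/s.

v ≈ 6.86 m/s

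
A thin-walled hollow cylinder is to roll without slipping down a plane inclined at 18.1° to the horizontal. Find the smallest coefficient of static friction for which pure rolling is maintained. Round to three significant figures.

With I = MR², the ratio k = I/(MR²) is 1.
Translational: Mg sinθ − f = Ma. Rotational about the CM: fR = Iα = kMRa, so f = kMa.
These give a = g sinθ/(1+k) and the required friction f = kMg sinθ/(1+k).
The normal force is N = Mg cosθ, so μ_min = f/N = k tanθ/(1+k).
μ_min = 1 × tan18.1° / 2 ≈ 0.163.

μ_min ≈ 0.163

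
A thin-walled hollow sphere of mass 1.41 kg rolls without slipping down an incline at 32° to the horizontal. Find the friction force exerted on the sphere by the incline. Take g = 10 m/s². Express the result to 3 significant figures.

f ≈ 2.99 N

Here I = (2/3)MR², so the shape factor k = I/(MR²) = 2/3.
Translational: Mg sinθ − f = Ma. Rotational about the CM: fR = Iα = kMRa, so f = kMa.
Combining, a = g sinθ/(1+k) and f = kMa = kMg sinθ/(1+k).
f = (2/3) × 1.41 × 10 × sin32° / 1.667 ≈ 2.99 N.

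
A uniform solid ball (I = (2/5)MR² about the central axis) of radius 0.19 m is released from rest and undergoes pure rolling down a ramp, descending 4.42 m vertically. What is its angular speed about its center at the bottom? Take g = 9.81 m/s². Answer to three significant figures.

ω ≈ 41.4 rad/s

The moment of inertia is (2/5)MR², giving k ≡ I/(MR²) = 0.4.
Pure rolling means v = ωR; then KE = ½Mv² + ½I(v/R)² = ½(1+k)Mv² = (7/10)Mv².
Energy conservation Mgh = ½(1+k)Mv² gives v = √(2gh/(1+k)) = √(2 × 9.81 × 4.42 / 1.4) = 7.87 m/s.
Then ω = v/R = 7.87 / 0.19 ≈ 41.4 rad/s.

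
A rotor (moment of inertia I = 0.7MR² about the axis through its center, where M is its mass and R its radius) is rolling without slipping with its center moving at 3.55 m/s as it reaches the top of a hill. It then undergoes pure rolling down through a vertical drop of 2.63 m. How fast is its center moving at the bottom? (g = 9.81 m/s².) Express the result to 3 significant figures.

v ≈ 6.55 m/s

The moment of inertia is 0.7MR², giving k ≡ I/(MR²) = 0.7.
Since it rolls without slipping, ω = v/R and KE = ½Mv² + ½Iω² = ½(1+k)Mv² = (17/20)Mv².
Conserving energy between top and bottom: (17/20)Mv² = (17/20)Mv₀² + Mgh, hence v² = v₀² + 2gh/(1+k).
v = √(3.55² + 2×9.81×2.63/1.7) = √42.96 ≈ 6.55 m/s.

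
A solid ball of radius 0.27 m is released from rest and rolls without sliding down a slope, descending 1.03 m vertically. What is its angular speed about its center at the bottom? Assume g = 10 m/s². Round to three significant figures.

With I = (2/5)MR², the ratio k = I/(MR²) is 0.4.
Since it rolls without slipping, ω = v/R and KE = ½Mv² + ½Iω² = ½(1+k)Mv² = (7/10)Mv².
Energy conservation Mgh = ½(1+k)Mv² gives v = √(2gh/(1+k)) = √(2 × 10 × 1.03 / 1.4) = 3.836 m/s.
Then ω = v/R = 3.836 / 0.27 ≈ 14.2 rad/s.

ω ≈ 14.2 rad/s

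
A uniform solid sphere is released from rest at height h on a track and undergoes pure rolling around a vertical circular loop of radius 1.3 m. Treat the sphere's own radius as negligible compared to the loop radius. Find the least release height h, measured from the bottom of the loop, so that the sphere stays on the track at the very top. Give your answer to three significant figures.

For this body I = (2/5)MR², i.e. k = I/(MR²) = 0.4.
At the top of the loop, the minimum-contact condition is Mg = Mv_top²/r, so v_top² = gr.
With ω = v/R, the kinetic energy at speed v is ½(1+k)Mv² = (7/10)Mv².
Energy conservation from release (height h) to the top (height 2r): Mgh = Mg(2r) + (7/10)M·gr.
Thus h_min = 2r + (1+k)r/2 = r(2 + 1.4/2) = 1.3 × 2.7 ≈ 3.51 m.

h_min ≈ 3.51 m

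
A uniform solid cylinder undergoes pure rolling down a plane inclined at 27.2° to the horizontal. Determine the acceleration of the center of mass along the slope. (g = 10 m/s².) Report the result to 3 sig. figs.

Here I = (1/2)MR², so the shape factor k = I/(MR²) = 0.5.
Newton's second law down the slope: Mg sinθ − f = Ma. The torque equation fR = Iα (with α = a/R) gives f = kMa.
Eliminating f: Mg sinθ = (1+k)Ma, so a = g sinθ/(1+k) = 10 × sin27.2° / 1.5 ≈ 3.05 m/s².

a ≈ 3.05 m/s²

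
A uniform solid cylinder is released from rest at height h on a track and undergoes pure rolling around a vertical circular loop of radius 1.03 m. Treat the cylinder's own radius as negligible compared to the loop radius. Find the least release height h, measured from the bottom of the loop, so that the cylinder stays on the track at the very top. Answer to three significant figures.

h_min ≈ 2.83 m

Here I = (1/2)MR², so the shape factor k = I/(MR²) = 0.5.
At the top, contact is just lost when gravity alone supplies the centripetal force: Mg = Mv_top²/r, i.e. v_top² = gr.
With ω = v/R, the kinetic energy at speed v is ½(1+k)Mv² = (3/4)Mv².
Energy conservation from release (height h) to the top (height 2r): Mgh = Mg(2r) + (3/4)M·gr.
Thus h_min = 2r + (1+k)r/2 = r(2 + 1.5/2) = 1.03 × 2.75 ≈ 2.83 m.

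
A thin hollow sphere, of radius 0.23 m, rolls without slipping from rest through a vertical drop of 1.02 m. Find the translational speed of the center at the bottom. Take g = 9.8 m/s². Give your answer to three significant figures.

v ≈ 3.46 m/s

With I = (2/3)MR², the ratio k = I/(MR²) is 2/3.
Rolling without slipping gives ω = v/R, so the total kinetic energy is ½Mv² + ½Iω² = ½(1+k)Mv² = (5/6)Mv².
Energy conservation: Mgh = (5/6)Mv², so v = √(2gh/(1+k)) = √(2 × 9.8 × 1.02 / 1.667) ≈ 3.46 m/s.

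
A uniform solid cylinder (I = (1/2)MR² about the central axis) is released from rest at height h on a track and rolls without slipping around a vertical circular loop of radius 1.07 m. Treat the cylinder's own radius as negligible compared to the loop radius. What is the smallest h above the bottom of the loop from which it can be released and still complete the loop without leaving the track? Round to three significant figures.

With I = (1/2)MR², the ratio k = I/(MR²) is 0.5.
At the top, contact is just lost when gravity alone supplies the centripetal force: Mg = Mv_top²/r, i.e. v_top² = gr.
With ω = v/R, the kinetic energy at speed v is ½(1+k)Mv² = (3/4)Mv².
Energy conservation from release (height h) to the top (height 2r): Mgh = Mg(2r) + (3/4)M·gr.
Thus h_min = 2r + (1+k)r/2 = r(2 + 1.5/2) = 1.07 × 2.75 ≈ 2.94 m.

h_min ≈ 2.94 m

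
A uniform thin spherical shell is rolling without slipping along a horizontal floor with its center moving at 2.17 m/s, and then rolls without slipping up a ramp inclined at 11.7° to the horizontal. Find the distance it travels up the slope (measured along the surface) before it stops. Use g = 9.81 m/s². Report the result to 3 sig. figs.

For this body I = (2/3)MR², i.e. k = I/(MR²) = 2/3.
Pure rolling means v = ωR; then KE = ½Mv² + ½I(v/R)² = ½(1+k)Mv² = (5/6)Mv².
Setting this equal to Mgh gives the vertical rise h = (1+k)v₀²/(2g) = 1.667×2.17²/(2×9.81) = 0.4 m.
The distance along the slope is d = h/sinθ = 0.4/sin11.7° ≈ 1.97 m.

d ≈ 1.97 m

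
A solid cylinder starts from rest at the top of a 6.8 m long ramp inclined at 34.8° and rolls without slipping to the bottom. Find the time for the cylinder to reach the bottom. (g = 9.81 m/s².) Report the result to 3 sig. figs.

t ≈ 1.91 s

The moment of inertia is (1/2)MR², giving k ≡ I/(MR²) = 0.5.
Translational: Mg sinθ − f = Ma. Rotational about the CM: fR = Iα = kMRa, so f = kMa.
Hence a = g sinθ/(1+k) = 9.81×sin34.8°/1.5 = 3.732 m/s².
With constant a from rest, t = √(2L/a) = √(2·6.8/3.732) ≈ 1.91 s.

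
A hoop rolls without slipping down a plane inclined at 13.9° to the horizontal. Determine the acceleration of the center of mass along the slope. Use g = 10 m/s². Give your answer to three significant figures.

The moment of inertia is MR², giving k ≡ I/(MR²) = 1.
Newton's second law down the slope: Mg sinθ − f = Ma. The torque equation fR = Iα (with α = a/R) gives f = kMa.
Eliminating f: Mg sinθ = (1+k)Ma, so a = g sinθ/(1+k) = 10 × sin13.9° / 2 ≈ 1.20 m/s².

a ≈ 1.20 m/s²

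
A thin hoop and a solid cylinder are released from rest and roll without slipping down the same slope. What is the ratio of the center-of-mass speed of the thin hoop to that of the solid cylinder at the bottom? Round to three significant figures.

Each satisfies Mgh = ½(1+k)Mv² with k = I/(MR²), so v ∝ 1/√(1+k).
For the thin hoop k = 1; for the solid cylinder k = 0.5.
v₁/v₂ = √((1+k₂)/(1+k₁)) = √(1.5/2) ≈ 0.866.

v_ratio ≈ 0.866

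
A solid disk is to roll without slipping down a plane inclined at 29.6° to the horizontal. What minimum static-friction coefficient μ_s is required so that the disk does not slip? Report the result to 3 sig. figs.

The moment of inertia is (1/2)MR², giving k ≡ I/(MR²) = 0.5.
Along the incline Mg sinθ − f = Ma, and torque about the center fR = Iα = kMR²(a/R) gives f = kMa.
These give a = g sinθ/(1+k) and the required friction f = kMg sinθ/(1+k).
With N = Mg cosθ, the no-slip condition f ≤ μN gives μ_min = f/N = k tanθ/(1+k).
μ_min = 0.5 × tan29.6° / 1.5 ≈ 0.189.

μ_min ≈ 0.189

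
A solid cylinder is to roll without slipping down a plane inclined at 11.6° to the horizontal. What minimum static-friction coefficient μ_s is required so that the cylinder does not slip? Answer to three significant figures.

μ_min ≈ 0.0684

Here I = (1/2)MR², so the shape factor k = I/(MR²) = 0.5.
Translational: Mg sinθ − f = Ma. Rotational about the CM: fR = Iα = kMRa, so f = kMa.
These give a = g sinθ/(1+k) and the required friction f = kMg sinθ/(1+k).
With N = Mg cosθ, the no-slip condition f ≤ μN gives μ_min = f/N = k tanθ/(1+k).
μ_min = 0.5 × tan11.6° / 1.5 ≈ 0.0684.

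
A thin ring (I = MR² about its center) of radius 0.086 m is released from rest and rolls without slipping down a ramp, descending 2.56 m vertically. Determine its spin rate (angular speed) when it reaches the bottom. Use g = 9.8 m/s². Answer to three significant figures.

Here I = MR², so the shape factor k = I/(MR²) = 1.
The rolling condition ω = v/R makes the rotational term ½I(v/R)² = ½kMv², so KE_total = ½(1+k)Mv² = Mv².
Energy conservation Mgh = ½(1+k)Mv² gives v = √(2gh/(1+k)) = √(2 × 9.8 × 2.56 / 2) = 5.009 m/s.
Then ω = v/R = 5.009 / 0.086 ≈ 58.2 rad/s.

ω ≈ 58.2 rad/s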